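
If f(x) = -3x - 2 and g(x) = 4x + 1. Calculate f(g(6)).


g(6) = 25
f(25) = -77

-77


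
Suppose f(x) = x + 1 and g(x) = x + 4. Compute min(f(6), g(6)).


f(6) = 7
g(6) = 10
min = 7

7


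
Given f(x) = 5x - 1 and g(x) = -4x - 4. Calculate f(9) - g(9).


84


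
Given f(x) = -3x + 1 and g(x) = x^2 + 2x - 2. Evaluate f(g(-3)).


g(-3) = 1
f(1) = -2

-2


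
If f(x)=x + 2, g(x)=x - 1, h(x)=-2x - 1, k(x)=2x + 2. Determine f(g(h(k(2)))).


-12


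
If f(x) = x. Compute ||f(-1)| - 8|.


f(-1) = -1
|-1| = 1
|1 - 8| = 7

7


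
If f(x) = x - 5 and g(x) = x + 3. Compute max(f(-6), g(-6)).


f(-6) = -11
g(-6) = -3
max = -3

-3


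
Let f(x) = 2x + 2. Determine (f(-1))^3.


f(-1) = 0
(0)^3 = 0

0


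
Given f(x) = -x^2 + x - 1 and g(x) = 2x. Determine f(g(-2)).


g(-2) = -4
f(-4) = (-1)*(-4)^2 + 1*(-4) - 1 = -21

-21


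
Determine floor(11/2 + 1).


11/2 = 5.5
5.5 + 1 = 6.5
floor(6.5) = 6

6


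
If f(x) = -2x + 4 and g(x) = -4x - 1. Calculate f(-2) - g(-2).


1


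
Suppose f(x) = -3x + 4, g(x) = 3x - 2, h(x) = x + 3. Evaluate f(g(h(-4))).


h(-4) = -1
g(-1) = -5
f(-5) = 19

19


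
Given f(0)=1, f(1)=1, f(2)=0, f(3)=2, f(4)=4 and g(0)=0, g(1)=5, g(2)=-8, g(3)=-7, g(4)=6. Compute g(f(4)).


f(4) = 4
g(4) = 6

6


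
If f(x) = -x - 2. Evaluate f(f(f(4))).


f(4) = -6
f(-6) = 4
f(4) = -6

-6


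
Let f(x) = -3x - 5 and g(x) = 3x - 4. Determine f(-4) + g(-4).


f(-4) = 7
g(-4) = -16
Sum = -9

-9


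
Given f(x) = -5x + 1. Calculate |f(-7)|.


36


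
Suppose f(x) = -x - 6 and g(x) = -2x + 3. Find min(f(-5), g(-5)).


f(-5) = -1
g(-5) = 13
min = -1

-1


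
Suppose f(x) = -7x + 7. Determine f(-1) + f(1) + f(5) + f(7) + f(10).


f(-1) = 14
f(1) = 0
f(5) = -28
f(7) = -42
f(10) = -63
Sum = -119

-119


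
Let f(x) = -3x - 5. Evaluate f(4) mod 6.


f(4) = -17
-17 mod 6 = 1

1


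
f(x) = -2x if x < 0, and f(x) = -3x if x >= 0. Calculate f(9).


-27


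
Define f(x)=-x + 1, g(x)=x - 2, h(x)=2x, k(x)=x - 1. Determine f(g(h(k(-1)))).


k(-1) = -2
h(-2) = -4
g(-4) = -6
f(-6) = 7

7


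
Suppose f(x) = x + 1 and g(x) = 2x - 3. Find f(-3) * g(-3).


f(-3) = -2
g(-3) = -9
Product = 18

18


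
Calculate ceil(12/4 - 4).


-1


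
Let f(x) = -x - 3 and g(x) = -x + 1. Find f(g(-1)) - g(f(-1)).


f(g(-1)) = -5
g(f(-1)) = 3
Difference = -8

-8


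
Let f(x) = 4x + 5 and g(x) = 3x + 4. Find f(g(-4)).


-27


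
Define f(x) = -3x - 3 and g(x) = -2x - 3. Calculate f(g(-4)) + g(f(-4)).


f(g(-4)) = -18
g(f(-4)) = -21
Sum = -39

-39


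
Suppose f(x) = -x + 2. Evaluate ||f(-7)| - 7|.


f(-7) = 9
|9| = 9
|9 - 7| = 2

2


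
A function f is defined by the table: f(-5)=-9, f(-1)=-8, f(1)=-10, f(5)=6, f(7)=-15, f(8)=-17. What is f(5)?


6


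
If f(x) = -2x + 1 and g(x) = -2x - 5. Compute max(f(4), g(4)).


f(4) = -7
g(4) = -13
max = -7

-7


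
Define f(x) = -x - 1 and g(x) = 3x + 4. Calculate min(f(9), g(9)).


-10


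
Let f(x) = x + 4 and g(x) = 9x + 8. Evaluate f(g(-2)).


g(-2) = -10
f(-10) = -6

-6


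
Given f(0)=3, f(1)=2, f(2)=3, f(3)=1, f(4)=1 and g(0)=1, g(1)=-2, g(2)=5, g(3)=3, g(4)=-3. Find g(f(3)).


-2


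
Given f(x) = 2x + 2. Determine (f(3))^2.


64


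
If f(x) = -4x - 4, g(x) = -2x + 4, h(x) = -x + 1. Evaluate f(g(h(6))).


h(6) = -5
g(-5) = 14
f(14) = -60

-60


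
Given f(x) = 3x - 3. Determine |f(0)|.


f(0) = -3
|-3| = 3

3


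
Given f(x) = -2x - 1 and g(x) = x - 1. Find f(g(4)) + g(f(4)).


-17


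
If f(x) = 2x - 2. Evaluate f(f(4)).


f(4) = 6
f(6) = 10

10


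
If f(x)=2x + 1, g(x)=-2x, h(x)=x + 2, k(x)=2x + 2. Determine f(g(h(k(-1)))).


k(-1) = 0
h(0) = 2
g(2) = -4
f(-4) = -7

-7


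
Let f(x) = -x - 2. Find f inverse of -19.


Solve -x - 2 = -19
x = (-19 + 2) / (-1) = 17

17


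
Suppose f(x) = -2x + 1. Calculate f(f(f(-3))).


f(-3) = 7
f(7) = -13
f(-13) = 27

27


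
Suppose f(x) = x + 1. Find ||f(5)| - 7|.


f(5) = 6
|6| = 6
|6 - 7| = 1

1


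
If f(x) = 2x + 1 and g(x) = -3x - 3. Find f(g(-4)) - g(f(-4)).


f(g(-4)) = 19
g(f(-4)) = 18
Difference = 1

1


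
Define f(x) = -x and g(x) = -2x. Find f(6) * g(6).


f(6) = -6
g(6) = -12
Product = 72

72


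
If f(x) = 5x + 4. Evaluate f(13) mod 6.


f(13) = 69
69 mod 6 = 3

3


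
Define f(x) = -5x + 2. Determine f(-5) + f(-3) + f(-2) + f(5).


33


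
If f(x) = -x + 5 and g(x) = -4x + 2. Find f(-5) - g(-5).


f(-5) = 10
g(-5) = 22
Difference = -12

-12


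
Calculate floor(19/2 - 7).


19/2 = 9.5
9.5 - 7 = 2.5
floor(2.5) = 2

2


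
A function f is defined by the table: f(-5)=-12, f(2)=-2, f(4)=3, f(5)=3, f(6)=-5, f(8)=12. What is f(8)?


Reading from the table at x = 8

12


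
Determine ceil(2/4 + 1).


2/4 = 0.5
0.5 + 1 = 1.5
ceil(1.5) = 2

2


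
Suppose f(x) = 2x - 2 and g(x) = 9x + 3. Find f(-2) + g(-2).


-21


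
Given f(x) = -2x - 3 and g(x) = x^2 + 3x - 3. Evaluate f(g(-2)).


g(-2) = -5
f(-5) = 7

7


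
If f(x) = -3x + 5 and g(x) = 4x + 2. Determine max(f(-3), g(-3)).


f(-3) = 14
g(-3) = -10
max = 14

14


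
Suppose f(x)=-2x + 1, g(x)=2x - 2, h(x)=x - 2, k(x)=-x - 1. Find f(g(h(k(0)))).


k(0) = -1
h(-1) = -3
g(-3) = -8
f(-8) = 17

17


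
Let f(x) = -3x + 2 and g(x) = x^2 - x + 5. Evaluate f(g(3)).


-31


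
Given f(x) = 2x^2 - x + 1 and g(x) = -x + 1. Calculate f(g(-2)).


g(-2) = 3
f(3) = 2*(3)^2 - 1*(3) + 1 = 16

16


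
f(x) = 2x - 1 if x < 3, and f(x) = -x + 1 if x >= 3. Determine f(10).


10 satisfies x >= 3
f(10) = -9

-9


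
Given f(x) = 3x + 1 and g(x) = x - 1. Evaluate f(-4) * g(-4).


f(-4) = -11
g(-4) = -5
Product = 55

55


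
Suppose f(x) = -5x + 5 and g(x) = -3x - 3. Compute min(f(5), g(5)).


f(5) = -20
g(5) = -18
min = -20

-20


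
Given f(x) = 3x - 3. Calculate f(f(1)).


f(1) = 0
f(0) = -3

-3


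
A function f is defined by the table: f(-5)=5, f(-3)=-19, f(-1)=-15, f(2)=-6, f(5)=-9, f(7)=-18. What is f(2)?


Reading from the table at x = 2

-6


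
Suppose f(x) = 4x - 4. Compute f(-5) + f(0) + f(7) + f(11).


f(-5) = -24
f(0) = -4
f(7) = 24
f(11) = 40
Sum = 36

36


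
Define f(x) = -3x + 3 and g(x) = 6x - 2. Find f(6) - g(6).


f(6) = -15
g(6) = 34
Difference = -49

-49


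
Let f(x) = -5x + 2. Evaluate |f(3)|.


f(3) = -13
|-13| = 13

13


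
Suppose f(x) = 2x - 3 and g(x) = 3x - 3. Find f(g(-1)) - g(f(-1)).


f(g(-1)) = -15
g(f(-1)) = -18
Difference = 3

3


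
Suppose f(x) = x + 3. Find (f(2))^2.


25


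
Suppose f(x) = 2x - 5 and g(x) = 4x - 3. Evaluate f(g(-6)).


g(-6) = -27
f(-27) = -59

-59


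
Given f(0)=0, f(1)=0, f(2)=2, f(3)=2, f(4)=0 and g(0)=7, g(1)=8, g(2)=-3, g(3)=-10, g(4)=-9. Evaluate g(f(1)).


f(1) = 0
g(0) = 7

7


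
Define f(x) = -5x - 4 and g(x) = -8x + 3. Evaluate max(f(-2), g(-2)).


f(-2) = 6
g(-2) = 19
max = 19

19


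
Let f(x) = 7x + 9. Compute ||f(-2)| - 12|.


f(-2) = -5
|-5| = 5
|5 - 12| = 7

7


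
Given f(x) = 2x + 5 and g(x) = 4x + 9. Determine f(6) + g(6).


f(6) = 17
g(6) = 33
Sum = 50

50


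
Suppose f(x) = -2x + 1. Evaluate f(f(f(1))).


f(1) = -1
f(-1) = 3
f(3) = -5

-5


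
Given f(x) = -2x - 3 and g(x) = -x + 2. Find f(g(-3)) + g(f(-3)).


f(g(-3)) = -13
g(f(-3)) = -1
Sum = -14

-14


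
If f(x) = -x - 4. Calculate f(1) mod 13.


f(1) = -5
-5 mod 13 = 8

8


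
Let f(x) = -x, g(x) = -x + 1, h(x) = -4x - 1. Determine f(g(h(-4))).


14


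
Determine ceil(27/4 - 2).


27/4 = 6.75
6.75 - 2 = 4.75
ceil(4.75) = 5

5


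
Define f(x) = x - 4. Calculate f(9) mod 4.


f(9) = 5
5 mod 4 = 1

1


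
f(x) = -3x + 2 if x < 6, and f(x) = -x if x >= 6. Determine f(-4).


-4 satisfies x < 6
f(-4) = 14

14


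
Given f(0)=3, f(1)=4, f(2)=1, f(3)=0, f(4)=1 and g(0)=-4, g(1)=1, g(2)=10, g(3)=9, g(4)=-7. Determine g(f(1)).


f(1) = 4
g(4) = -7

-7


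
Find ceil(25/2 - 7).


25/2 = 12.5
12.5 - 7 = 5.5
ceil(5.5) = 6

6


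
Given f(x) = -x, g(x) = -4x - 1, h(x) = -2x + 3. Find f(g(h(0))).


h(0) = 3
g(3) = -13
f(-13) = 13

13


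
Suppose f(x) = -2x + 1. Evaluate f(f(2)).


f(2) = -3
f(-3) = 7

7


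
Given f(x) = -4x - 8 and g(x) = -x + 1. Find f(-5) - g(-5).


f(-5) = 12
g(-5) = 6
Difference = 6

6


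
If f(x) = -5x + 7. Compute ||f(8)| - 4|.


f(8) = -33
|-33| = 33
|33 - 4| = 29

29


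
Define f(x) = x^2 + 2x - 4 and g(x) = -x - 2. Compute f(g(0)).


g(0) = -2
f(-2) = 1*(-2)^2 + 2*(-2) - 4 = -4

-4


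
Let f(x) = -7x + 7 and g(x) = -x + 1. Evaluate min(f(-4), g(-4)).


f(-4) = 35
g(-4) = 5
min = 5

5


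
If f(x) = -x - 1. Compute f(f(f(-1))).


f(-1) = 0
f(0) = -1
f(-1) = 0

0


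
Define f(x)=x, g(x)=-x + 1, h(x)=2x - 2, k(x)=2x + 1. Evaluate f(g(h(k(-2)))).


9


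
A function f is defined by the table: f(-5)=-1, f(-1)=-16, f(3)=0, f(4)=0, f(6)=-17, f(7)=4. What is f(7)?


Reading from the table at x = 7

4


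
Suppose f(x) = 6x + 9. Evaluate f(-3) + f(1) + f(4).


f(-3) = -9
f(1) = 15
f(4) = 33
Sum = 39

39


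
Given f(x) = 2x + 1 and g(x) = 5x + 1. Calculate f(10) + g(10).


f(10) = 21
g(10) = 51
Sum = 72

72


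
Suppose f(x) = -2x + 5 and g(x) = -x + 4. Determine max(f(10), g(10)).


f(10) = -15
g(10) = -6
max = -6

-6


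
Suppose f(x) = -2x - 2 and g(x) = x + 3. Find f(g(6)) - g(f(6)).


-9


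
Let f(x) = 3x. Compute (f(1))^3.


f(1) = 3
(3)^3 = 27

27


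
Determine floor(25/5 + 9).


25/5 = 5
5 + 9 = 14
floor(14) = 14

14


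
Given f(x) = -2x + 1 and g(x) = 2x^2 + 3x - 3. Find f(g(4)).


g(4) = 41
f(41) = -81

-81


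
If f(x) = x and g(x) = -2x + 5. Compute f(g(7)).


g(7) = -9
f(-9) = -9

-9


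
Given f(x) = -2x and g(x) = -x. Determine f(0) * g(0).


f(0) = 0
g(0) = 0
Product = 0

0


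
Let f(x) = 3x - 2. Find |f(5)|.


f(5) = 13
|13| = 13

13


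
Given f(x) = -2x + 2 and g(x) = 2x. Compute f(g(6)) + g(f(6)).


f(g(6)) = -22
g(f(6)) = -20
Sum = -42

-42


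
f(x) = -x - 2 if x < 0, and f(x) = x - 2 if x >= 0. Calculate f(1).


-1


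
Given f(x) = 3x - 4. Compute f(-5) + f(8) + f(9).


f(-5) = -19
f(8) = 20
f(9) = 23
Sum = 24

24


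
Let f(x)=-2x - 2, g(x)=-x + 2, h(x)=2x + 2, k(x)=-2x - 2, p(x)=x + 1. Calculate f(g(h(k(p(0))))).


p(0) = 1
k(1) = -4
h(-4) = -6
g(-6) = 8
f(8) = -18

-18


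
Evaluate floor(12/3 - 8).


12/3 = 4
4 - 8 = -4
floor(-4) = -4

-4


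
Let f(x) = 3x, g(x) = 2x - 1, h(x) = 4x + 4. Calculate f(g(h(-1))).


h(-1) = 0
g(0) = -1
f(-1) = -3

-3


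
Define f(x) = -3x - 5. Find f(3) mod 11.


f(3) = -14
-14 mod 11 = 8

8


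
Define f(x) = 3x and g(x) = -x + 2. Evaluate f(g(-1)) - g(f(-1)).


f(g(-1)) = 9
g(f(-1)) = 5
Difference = 4

4


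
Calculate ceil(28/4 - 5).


2


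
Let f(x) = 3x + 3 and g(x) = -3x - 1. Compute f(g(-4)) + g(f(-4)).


f(g(-4)) = 36
g(f(-4)) = 26
Sum = 62

62


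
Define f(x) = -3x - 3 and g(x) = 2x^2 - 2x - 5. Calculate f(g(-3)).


g(-3) = 19
f(19) = -60

-60


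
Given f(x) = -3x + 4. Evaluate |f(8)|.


20


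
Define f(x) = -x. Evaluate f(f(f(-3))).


f(-3) = 3
f(3) = -3
f(-3) = 3

3


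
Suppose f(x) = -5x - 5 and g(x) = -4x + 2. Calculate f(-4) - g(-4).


f(-4) = 15
g(-4) = 18
Difference = -3

-3


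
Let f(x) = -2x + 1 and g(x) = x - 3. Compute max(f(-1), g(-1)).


f(-1) = 3
g(-1) = -4
max = 3

3


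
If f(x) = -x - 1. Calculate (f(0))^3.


-1


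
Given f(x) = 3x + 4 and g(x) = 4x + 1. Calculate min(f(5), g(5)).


f(5) = 19
g(5) = 21
min = 19

19


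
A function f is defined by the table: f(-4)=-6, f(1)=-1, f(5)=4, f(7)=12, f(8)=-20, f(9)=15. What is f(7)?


12


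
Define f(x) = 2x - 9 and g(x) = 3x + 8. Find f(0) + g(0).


f(0) = -9
g(0) = 8
Sum = -1

-1


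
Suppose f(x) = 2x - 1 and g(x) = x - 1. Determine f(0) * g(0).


f(0) = -1
g(0) = -1
Product = 1

1


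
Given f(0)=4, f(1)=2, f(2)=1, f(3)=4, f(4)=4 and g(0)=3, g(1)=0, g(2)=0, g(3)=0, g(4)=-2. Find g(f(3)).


f(3) = 4
g(4) = -2

-2


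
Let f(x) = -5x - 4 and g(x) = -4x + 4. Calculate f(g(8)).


g(8) = -28
f(-28) = 136

136


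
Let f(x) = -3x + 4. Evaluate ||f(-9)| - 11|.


f(-9) = 31
|31| = 31
|31 - 11| = 20

20


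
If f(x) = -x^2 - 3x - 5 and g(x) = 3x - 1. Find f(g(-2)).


-33


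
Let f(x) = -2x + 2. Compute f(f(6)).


f(6) = -10
f(-10) = 22

22


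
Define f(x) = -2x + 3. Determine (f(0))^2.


9


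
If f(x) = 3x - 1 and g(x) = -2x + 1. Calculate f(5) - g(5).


f(5) = 14
g(5) = -9
Difference = 23

23


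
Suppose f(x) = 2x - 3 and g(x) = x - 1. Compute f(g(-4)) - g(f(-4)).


f(g(-4)) = -13
g(f(-4)) = -12
Difference = -1

-1


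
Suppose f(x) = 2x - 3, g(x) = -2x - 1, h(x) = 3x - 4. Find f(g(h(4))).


h(4) = 8
g(8) = -17
f(-17) = -37

-37


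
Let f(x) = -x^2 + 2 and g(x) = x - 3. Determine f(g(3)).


g(3) = 0
f(0) = (-1)*(0)^2 + 2 = 2

2


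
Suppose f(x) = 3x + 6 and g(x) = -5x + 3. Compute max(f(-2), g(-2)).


f(-2) = 0
g(-2) = 13
max = 13

13


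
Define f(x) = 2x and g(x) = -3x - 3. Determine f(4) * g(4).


f(4) = 8
g(4) = -15
Product = -120

-120


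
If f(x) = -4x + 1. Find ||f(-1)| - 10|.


f(-1) = 5
|5| = 5
|5 - 10| = 5

5


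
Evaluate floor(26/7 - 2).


26/7 = 3.7143
3.7143 - 2 = 1.7143
floor(1.7143) = 1

1


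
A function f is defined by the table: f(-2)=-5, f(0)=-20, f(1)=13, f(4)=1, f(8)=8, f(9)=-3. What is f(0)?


Reading from the table at x = 0

-20


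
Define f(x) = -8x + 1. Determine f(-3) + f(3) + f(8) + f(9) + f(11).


f(-3) = 25
f(3) = -23
f(8) = -63
f(9) = -71
f(11) = -87
Sum = -219

-219


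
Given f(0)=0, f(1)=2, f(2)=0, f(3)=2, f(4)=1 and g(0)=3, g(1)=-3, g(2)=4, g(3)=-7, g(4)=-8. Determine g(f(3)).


f(3) = 2
g(2) = 4

4


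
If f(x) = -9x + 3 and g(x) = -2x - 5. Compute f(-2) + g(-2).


20


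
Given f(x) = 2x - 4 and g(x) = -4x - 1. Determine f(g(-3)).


g(-3) = 11
f(11) = 18

18


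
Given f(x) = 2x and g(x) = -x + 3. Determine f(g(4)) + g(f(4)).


f(g(4)) = -2
g(f(4)) = -5
Sum = -7

-7


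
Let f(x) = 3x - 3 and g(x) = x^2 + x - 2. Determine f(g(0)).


g(0) = -2
f(-2) = -9

-9


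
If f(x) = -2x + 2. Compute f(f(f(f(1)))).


f(1) = 0
f(0) = 2
f(2) = -2
f(-2) = 6

6


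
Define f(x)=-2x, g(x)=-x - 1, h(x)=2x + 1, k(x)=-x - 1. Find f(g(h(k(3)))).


k(3) = -4
h(-4) = -7
g(-7) = 6
f(6) = -12

-12


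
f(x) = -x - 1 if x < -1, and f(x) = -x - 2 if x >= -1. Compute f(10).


10 satisfies x >= -1
f(10) = -12

-12


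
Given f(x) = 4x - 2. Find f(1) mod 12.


2


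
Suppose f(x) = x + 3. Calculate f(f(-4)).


2


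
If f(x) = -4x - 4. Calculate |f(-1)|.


f(-1) = 0
|0| = 0

0


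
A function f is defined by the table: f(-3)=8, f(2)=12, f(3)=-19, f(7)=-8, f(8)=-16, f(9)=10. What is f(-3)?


Reading from the table at x = -3

8


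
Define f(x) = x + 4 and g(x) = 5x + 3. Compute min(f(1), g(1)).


f(1) = 5
g(1) = 8
min = 5

5


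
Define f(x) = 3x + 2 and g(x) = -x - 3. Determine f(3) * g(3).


f(3) = 11
g(3) = -6
Product = -66

-66


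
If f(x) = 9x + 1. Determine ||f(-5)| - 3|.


41


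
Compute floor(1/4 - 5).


-5


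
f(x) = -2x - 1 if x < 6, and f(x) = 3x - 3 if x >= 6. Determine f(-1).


-1 satisfies x < 6
f(-1) = 1

1


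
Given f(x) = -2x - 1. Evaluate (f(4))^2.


f(4) = -9
(-9)^2 = 81

81


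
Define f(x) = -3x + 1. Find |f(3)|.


f(3) = -8
|-8| = 8

8


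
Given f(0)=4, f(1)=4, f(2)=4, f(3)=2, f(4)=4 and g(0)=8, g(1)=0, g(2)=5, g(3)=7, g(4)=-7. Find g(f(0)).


f(0) = 4
g(4) = -7

-7


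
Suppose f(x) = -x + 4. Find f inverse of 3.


1


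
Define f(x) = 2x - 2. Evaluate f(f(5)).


f(5) = 8
f(8) = 14

14


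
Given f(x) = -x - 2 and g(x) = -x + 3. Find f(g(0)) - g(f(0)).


f(g(0)) = -5
g(f(0)) = 5
Difference = -10

-10


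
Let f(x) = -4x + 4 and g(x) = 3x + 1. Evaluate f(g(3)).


g(3) = 10
f(10) = -36

-36


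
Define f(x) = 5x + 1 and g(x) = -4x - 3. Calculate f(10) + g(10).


8


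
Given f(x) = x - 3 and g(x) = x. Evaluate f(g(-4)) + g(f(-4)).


-14


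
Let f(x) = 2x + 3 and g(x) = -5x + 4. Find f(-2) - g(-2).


f(-2) = -1
g(-2) = 14
Difference = -15

-15


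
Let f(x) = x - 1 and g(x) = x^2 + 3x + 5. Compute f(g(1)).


g(1) = 9
f(9) = 8

8


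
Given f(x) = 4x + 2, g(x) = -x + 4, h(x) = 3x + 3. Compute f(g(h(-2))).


h(-2) = -3
g(-3) = 7
f(7) = 30

30


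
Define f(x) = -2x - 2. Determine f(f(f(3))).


-30


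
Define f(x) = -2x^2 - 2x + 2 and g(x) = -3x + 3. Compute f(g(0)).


g(0) = 3
f(3) = (-2)*(3)^2 - 2*(3) + 2 = -22

-22


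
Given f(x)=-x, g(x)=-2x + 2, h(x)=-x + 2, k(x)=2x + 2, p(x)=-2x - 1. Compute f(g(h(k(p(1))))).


p(1) = -3
k(-3) = -4
h(-4) = 6
g(6) = -10
f(-10) = 10

10


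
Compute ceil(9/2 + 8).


13


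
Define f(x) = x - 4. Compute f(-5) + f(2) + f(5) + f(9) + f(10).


f(-5) = -9
f(2) = -2
f(5) = 1
f(9) = 5
f(10) = 6
Sum = 1

1


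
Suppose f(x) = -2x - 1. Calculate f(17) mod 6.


f(17) = -35
-35 mod 6 = 1

1


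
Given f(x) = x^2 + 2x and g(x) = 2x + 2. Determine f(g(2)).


48


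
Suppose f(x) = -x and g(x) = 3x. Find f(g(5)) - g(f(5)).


0


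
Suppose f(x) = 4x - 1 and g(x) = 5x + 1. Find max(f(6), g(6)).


f(6) = 23
g(6) = 31
max = 31

31


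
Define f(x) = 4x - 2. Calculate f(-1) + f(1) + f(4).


10


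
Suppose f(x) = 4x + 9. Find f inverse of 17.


Solve 4x + 9 = 17
x = (17 - 9) / 4 = 2

2


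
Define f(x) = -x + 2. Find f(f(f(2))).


f(2) = 0
f(0) = 2
f(2) = 0

0


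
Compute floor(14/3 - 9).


14/3 = 4.6667
4.6667 - 9 = -4.3333
floor(-4.3333) = -5

-5


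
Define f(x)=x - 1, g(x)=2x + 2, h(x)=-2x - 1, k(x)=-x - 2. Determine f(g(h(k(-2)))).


-1


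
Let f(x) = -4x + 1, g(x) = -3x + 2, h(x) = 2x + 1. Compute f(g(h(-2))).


h(-2) = -3
g(-3) = 11
f(11) = -43

-43


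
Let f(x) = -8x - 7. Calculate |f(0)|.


f(0) = -7
|-7| = 7

7


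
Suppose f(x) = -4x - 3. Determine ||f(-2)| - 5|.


f(-2) = 5
|5| = 5
|5 - 5| = 0

0


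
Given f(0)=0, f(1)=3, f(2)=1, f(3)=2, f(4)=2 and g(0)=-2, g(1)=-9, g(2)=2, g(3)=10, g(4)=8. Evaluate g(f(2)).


f(2) = 1
g(1) = -9

-9


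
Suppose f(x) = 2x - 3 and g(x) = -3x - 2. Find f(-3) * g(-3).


-63


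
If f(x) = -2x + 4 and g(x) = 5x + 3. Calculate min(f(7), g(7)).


f(7) = -10
g(7) = 38
min = -10

-10


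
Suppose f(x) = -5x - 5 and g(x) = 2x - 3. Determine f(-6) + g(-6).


f(-6) = 25
g(-6) = -15
Sum = 10

10


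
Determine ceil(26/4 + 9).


16


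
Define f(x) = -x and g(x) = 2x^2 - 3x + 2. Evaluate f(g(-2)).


g(-2) = 16
f(16) = -16

-16


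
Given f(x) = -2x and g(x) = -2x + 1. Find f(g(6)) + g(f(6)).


f(g(6)) = 22
g(f(6)) = 25
Sum = 47

47


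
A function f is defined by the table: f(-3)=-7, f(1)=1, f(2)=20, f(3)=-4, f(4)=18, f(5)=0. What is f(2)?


Reading from the table at x = 2

20


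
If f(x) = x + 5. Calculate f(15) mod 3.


f(15) = 20
20 mod 3 = 2

2


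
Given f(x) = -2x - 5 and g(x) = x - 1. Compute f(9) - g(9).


-31


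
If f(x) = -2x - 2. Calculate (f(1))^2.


16


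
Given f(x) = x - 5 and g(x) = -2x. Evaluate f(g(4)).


g(4) = -8
f(-8) = -13

-13


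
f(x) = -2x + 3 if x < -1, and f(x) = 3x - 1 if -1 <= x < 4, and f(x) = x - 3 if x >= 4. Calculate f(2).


2 satisfies -1 <= x < 4
f(2) = 5

5


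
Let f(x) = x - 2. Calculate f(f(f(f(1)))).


f(1) = -1
f(-1) = -3
f(-3) = -5
f(-5) = -7

-7


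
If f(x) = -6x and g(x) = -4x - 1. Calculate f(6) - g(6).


f(6) = -36
g(6) = -25
Difference = -11

-11


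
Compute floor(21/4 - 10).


21/4 = 5.25
5.25 - 10 = -4.75
floor(-4.75) = -5

-5


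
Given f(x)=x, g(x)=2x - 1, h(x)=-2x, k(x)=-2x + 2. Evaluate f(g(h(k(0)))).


k(0) = 2
h(2) = -4
g(-4) = -9
f(-9) = -9

-9


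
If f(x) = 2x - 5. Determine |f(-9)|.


f(-9) = -23
|-23| = 23

23


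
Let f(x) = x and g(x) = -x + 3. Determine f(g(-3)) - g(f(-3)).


f(g(-3)) = 6
g(f(-3)) = 6
Difference = 0

0


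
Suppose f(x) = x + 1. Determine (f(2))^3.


f(2) = 3
(3)^3 = 27

27


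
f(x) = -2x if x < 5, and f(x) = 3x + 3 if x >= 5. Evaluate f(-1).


-1 satisfies x < 5
f(-1) = 2

2


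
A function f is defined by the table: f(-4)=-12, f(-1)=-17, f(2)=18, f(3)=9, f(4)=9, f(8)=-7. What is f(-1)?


Reading from the table at x = -1

-17


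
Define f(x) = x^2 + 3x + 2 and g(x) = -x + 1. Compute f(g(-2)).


g(-2) = 3
f(3) = 1*(3)^2 + 3*(3) + 2 = 20

20


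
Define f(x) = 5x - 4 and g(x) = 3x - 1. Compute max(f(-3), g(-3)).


f(-3) = -19
g(-3) = -10
max = -10

-10


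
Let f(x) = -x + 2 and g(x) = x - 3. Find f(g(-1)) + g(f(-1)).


f(g(-1)) = 6
g(f(-1)) = 0
Sum = 6

6


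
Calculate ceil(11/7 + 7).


11/7 = 1.5714
1.5714 + 7 = 8.5714
ceil(8.5714) = 9

9


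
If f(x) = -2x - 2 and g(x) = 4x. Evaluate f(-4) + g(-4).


f(-4) = 6
g(-4) = -16
Sum = -10

-10


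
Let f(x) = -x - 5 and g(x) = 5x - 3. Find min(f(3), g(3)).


f(3) = -8
g(3) = 12
min = -8

-8


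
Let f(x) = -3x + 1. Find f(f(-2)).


f(-2) = 7
f(7) = -20

-20


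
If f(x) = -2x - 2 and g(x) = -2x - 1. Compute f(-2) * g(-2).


6


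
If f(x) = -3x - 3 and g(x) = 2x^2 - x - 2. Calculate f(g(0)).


g(0) = -2
f(-2) = 3

3


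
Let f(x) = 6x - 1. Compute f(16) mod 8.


f(16) = 95
95 mod 8 = 7

7


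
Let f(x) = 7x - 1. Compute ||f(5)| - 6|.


f(5) = 34
|34| = 34
|34 - 6| = 28

28


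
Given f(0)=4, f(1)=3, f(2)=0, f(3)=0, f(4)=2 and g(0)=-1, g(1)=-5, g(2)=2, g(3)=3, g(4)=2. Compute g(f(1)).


3


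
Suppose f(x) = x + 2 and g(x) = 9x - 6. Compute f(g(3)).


g(3) = 21
f(21) = 23

23


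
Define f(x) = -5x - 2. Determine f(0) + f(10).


f(0) = -2
f(10) = -52
Sum = -54

-54


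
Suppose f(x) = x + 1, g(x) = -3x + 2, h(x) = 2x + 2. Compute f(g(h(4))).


h(4) = 10
g(10) = -28
f(-28) = -27

-27


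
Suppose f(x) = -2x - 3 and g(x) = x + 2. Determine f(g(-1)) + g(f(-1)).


-4


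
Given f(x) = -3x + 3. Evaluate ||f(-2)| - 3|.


f(-2) = 9
|9| = 9
|9 - 3| = 6

6


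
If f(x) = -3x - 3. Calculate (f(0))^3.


f(0) = -3
(-3)^3 = -27

-27


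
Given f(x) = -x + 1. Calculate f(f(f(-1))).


f(-1) = 2
f(2) = -1
f(-1) = 2

2


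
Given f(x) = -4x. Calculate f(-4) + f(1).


12


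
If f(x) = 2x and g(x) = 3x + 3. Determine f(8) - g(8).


-11


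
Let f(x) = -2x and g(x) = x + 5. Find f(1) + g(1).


f(1) = -2
g(1) = 6
Sum = 4

4


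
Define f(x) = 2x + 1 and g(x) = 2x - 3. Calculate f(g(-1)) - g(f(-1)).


f(g(-1)) = -9
g(f(-1)) = -5
Difference = -4

-4


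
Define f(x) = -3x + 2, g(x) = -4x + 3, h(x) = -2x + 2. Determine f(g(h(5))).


h(5) = -8
g(-8) = 35
f(35) = -103

-103


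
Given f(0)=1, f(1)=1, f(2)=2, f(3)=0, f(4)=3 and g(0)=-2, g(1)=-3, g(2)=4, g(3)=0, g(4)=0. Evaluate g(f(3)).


f(3) = 0
g(0) = -2

-2


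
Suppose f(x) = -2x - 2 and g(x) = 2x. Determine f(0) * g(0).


0


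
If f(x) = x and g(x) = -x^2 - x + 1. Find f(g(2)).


g(2) = -5
f(-5) = -5

-5


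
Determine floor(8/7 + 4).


5


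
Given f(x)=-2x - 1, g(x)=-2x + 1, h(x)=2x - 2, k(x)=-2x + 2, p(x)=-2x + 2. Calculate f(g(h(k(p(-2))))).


p(-2) = 6
k(6) = -10
h(-10) = -22
g(-22) = 45
f(45) = -91

-91


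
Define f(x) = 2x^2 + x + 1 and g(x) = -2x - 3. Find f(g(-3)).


22


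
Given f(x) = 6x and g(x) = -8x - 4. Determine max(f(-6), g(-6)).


44


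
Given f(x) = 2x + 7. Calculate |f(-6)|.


f(-6) = -5
|-5| = 5

5


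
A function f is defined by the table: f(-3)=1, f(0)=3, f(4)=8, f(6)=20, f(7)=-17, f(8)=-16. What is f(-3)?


Reading from the table at x = -3

1


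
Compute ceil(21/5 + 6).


21/5 = 4.2
4.2 + 6 = 10.2
ceil(10.2) = 11

11


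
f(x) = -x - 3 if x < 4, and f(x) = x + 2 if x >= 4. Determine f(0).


0 satisfies x < 4
f(0) = -3

-3


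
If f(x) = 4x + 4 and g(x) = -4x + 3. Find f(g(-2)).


g(-2) = 11
f(11) = 48

48


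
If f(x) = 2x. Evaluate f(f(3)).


12


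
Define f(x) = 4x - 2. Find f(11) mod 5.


f(11) = 42
42 mod 5 = 2

2


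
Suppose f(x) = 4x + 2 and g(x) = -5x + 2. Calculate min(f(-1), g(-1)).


f(-1) = -2
g(-1) = 7
min = -2

-2


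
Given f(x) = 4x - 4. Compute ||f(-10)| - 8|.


f(-10) = -44
|-44| = 44
|44 - 8| = 36

36


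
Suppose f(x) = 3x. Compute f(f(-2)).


f(-2) = -6
f(-6) = -18

-18


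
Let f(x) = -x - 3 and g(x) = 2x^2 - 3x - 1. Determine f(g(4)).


g(4) = 19
f(19) = -22

-22


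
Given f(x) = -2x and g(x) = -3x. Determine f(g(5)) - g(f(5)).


f(g(5)) = 30
g(f(5)) = 30
Difference = 0

0


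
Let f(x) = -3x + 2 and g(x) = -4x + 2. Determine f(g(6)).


g(6) = -22
f(-22) = 68

68


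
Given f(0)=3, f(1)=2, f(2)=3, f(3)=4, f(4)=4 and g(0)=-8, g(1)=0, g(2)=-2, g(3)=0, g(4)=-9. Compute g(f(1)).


f(1) = 2
g(2) = -2

-2


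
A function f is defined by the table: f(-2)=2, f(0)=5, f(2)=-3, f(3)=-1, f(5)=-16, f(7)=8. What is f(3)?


Reading from the table at x = 3

-1


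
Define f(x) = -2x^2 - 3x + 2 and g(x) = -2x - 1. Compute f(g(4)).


g(4) = -9
f(-9) = (-2)*(-9)^2 - 3*(-9) + 2 = -133

-133


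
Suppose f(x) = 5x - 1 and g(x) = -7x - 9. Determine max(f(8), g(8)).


f(8) = 39
g(8) = -65
max = 39

39


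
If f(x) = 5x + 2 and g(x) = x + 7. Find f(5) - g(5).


f(5) = 27
g(5) = 12
Difference = 15

15


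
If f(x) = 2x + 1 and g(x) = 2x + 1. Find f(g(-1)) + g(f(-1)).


f(g(-1)) = -1
g(f(-1)) = -1
Sum = -2

-2


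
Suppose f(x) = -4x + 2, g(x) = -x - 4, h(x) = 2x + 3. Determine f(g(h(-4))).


h(-4) = -5
g(-5) = 1
f(1) = -2

-2


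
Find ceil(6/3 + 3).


6/3 = 2
2 + 3 = 5
ceil(5) = 5

5


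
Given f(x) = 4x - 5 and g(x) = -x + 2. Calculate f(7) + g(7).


f(7) = 23
g(7) = -5
Sum = 18

18


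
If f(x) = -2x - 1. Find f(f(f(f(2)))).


f(2) = -5
f(-5) = 9
f(9) = -19
f(-19) = 37

37


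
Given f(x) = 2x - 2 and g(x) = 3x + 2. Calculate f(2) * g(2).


16


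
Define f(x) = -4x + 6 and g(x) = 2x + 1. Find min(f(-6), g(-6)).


-11


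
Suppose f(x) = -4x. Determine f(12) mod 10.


f(12) = -48
-48 mod 10 = 2

2


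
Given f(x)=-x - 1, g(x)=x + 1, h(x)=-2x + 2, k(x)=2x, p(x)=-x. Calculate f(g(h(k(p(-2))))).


p(-2) = 2
k(2) = 4
h(4) = -6
g(-6) = -5
f(-5) = 4

4


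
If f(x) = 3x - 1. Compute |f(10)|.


29


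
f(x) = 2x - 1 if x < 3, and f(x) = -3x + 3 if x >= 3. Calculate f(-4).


-4 satisfies x < 3
f(-4) = -9

-9


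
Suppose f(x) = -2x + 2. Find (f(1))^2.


0


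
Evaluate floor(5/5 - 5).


5/5 = 1
1 - 5 = -4
floor(-4) = -4

-4


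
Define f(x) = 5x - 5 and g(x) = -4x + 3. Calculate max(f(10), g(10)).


f(10) = 45
g(10) = -37
max = 45

45


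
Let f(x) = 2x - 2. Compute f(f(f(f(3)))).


18


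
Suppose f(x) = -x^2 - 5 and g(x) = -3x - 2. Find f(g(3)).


g(3) = -11
f(-11) = (-1)*(-11)^2 - 5 = -126

-126


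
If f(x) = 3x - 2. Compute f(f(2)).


f(2) = 4
f(4) = 10

10


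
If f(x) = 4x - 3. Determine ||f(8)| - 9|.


f(8) = 29
|29| = 29
|29 - 9| = 20

20


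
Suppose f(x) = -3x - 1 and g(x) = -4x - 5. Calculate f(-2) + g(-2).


f(-2) = 5
g(-2) = 3
Sum = 8

8


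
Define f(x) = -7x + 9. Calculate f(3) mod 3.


f(3) = -12
-12 mod 3 = 0

0


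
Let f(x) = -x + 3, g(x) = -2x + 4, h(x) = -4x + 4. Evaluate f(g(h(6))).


h(6) = -20
g(-20) = 44
f(44) = -41

-41


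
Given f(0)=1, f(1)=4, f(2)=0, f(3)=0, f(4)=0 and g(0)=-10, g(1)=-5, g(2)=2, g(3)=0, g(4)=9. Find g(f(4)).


-10


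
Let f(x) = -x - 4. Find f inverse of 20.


-24


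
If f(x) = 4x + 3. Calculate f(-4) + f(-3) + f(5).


f(-4) = -13
f(-3) = -9
f(5) = 23
Sum = 1

1


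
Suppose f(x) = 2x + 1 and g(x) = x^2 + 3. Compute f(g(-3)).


g(-3) = 12
f(12) = 25

25


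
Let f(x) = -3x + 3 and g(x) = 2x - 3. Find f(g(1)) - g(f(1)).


f(g(1)) = 6
g(f(1)) = -3
Difference = 9

9


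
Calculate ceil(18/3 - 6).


18/3 = 6
6 - 6 = 0
ceil(0) = 0

0


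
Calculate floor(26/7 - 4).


-1


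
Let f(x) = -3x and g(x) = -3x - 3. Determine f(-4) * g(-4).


f(-4) = 12
g(-4) = 9
Product = 108

108


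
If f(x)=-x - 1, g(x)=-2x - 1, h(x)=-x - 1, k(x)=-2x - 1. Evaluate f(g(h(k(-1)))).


k(-1) = 1
h(1) = -2
g(-2) = 3
f(3) = -4

-4


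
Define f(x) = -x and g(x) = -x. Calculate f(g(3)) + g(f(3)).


6


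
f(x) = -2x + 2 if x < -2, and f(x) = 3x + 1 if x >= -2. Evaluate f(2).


2 satisfies x >= -2
f(2) = 7

7


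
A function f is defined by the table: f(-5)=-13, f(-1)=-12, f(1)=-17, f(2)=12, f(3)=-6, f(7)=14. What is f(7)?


14


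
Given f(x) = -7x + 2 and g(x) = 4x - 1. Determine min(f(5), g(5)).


f(5) = -33
g(5) = 19
min = -33

-33


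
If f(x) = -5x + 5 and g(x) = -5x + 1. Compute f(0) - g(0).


f(0) = 5
g(0) = 1
Difference = 4

4


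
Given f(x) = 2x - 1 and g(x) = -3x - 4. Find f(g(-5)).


g(-5) = 11
f(11) = 21

21


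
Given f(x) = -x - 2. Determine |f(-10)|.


f(-10) = 8
|8| = 8

8


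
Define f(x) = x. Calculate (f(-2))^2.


4


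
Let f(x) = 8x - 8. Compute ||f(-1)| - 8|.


f(-1) = -16
|-16| = 16
|16 - 8| = 8

8


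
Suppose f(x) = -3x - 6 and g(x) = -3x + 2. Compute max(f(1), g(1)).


f(1) = -9
g(1) = -1
max = -1

-1


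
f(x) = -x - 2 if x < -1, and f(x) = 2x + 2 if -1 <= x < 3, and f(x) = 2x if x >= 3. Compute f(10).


10 satisfies x >= 3
f(10) = 20

20


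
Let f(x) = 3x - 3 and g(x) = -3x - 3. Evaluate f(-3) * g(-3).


f(-3) = -12
g(-3) = 6
Product = -72

-72


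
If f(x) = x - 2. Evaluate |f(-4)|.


f(-4) = -6
|-6| = 6

6


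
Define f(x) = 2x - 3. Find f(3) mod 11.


f(3) = 3
3 mod 11 = 3

3


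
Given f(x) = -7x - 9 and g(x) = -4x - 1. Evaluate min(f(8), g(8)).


f(8) = -65
g(8) = -33
min = -65

-65


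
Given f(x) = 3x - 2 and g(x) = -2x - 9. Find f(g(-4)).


g(-4) = -1
f(-1) = -5

-5


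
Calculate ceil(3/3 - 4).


3/3 = 1
1 - 4 = -3
ceil(-3) = -3

-3


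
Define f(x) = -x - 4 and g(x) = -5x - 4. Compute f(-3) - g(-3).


-12


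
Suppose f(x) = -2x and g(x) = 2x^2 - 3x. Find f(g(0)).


g(0) = 0
f(0) = 0

0


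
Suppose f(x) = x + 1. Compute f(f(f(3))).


f(3) = 4
f(4) = 5
f(5) = 6

6


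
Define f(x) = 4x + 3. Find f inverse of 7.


Solve 4x + 3 = 7
x = (7 - 3) / 4 = 1

1


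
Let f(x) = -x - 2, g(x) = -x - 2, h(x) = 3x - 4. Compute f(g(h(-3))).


-13


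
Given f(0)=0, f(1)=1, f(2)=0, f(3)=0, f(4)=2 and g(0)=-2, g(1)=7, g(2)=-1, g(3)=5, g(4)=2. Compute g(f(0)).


-2


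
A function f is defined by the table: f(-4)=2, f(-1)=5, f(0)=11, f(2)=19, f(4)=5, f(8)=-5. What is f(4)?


Reading from the table at x = 4

5


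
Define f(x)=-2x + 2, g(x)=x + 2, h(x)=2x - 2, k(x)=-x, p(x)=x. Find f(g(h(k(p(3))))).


p(3) = 3
k(3) = -3
h(-3) = -8
g(-8) = -6
f(-6) = 14

14


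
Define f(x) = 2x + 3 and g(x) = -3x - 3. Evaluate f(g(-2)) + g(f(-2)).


f(g(-2)) = 9
g(f(-2)) = 0
Sum = 9

9


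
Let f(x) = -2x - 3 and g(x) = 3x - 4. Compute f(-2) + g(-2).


f(-2) = 1
g(-2) = -10
Sum = -9

-9


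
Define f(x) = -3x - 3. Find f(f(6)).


f(6) = -21
f(-21) = 60

60


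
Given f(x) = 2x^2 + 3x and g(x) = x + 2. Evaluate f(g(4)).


g(4) = 6
f(6) = 2*(6)^2 + 3*(6) = 90

90


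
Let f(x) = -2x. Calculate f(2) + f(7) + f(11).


f(2) = -4
f(7) = -14
f(11) = -22
Sum = -40

-40


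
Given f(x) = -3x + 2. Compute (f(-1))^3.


f(-1) = 5
(5)^3 = 125

125


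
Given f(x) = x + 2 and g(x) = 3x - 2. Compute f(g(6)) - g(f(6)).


f(g(6)) = 18
g(f(6)) = 22
Difference = -4

-4


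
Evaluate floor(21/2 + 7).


17


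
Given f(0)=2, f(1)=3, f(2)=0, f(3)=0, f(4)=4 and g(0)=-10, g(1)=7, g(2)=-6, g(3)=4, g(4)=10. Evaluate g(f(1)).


f(1) = 3
g(3) = 4

4


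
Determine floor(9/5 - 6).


9/5 = 1.8
1.8 - 6 = -4.2
floor(-4.2) = -5

-5


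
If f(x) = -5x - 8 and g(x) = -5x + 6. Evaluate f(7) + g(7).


f(7) = -43
g(7) = -29
Sum = -72

-72


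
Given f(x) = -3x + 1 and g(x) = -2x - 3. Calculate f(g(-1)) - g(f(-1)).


f(g(-1)) = 4
g(f(-1)) = -11
Difference = 15

15


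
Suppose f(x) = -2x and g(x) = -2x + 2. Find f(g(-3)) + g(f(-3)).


-26


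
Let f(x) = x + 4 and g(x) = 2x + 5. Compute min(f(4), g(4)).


8


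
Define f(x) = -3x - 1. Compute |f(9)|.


f(9) = -28
|-28| = 28

28


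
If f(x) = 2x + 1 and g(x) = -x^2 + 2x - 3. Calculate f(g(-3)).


g(-3) = -18
f(-18) = -35

-35


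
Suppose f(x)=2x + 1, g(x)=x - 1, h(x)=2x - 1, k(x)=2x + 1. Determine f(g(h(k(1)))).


k(1) = 3
h(3) = 5
g(5) = 4
f(4) = 9

9


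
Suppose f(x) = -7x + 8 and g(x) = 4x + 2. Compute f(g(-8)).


218


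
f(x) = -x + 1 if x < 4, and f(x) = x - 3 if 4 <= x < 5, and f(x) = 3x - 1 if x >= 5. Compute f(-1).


-1 satisfies x < 4
f(-1) = 2

2


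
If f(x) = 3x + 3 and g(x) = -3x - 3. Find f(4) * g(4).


f(4) = 15
g(4) = -15
Product = -225

-225


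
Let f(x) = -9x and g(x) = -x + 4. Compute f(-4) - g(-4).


f(-4) = 36
g(-4) = 8
Difference = 28

28


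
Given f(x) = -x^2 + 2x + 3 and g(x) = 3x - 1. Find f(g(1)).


g(1) = 2
f(2) = (-1)*(2)^2 + 2*(2) + 3 = 3

3


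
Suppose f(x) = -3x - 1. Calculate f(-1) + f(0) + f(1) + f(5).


f(-1) = 2
f(0) = -1
f(1) = -4
f(5) = -16
Sum = -19

-19


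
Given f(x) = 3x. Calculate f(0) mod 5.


f(0) = 0
0 mod 5 = 0

0


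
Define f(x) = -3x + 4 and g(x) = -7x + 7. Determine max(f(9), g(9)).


f(9) = -23
g(9) = -56
max = -23

-23


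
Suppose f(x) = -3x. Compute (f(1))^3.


f(1) = -3
(-3)^3 = -27

-27


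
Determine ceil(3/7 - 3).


3/7 = 0.4286
0.4286 - 3 = -2.5714
ceil(-2.5714) = -2

-2


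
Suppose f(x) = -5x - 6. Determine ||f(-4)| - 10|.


f(-4) = 14
|14| = 14
|14 - 10| = 4

4


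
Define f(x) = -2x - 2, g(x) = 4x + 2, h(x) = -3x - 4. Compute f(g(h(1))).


50


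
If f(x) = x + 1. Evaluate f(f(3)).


f(3) = 4
f(4) = 5

5


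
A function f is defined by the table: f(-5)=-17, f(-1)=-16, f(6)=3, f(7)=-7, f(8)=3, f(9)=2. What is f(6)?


Reading from the table at x = 6

3


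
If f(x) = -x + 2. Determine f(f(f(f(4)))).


f(4) = -2
f(-2) = 4
f(4) = -2
f(-2) = 4

4


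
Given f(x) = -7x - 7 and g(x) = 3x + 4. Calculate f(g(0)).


g(0) = 4
f(4) = -35

-35


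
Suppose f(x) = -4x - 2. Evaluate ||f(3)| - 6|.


f(3) = -14
|-14| = 14
|14 - 6| = 8

8


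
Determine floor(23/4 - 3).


23/4 = 5.75
5.75 - 3 = 2.75
floor(2.75) = 2

2


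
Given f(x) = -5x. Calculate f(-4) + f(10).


f(-4) = 20
f(10) = -50
Sum = -30

-30


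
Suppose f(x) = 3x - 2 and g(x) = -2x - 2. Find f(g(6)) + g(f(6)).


f(g(6)) = -44
g(f(6)) = -34
Sum = -78

-78


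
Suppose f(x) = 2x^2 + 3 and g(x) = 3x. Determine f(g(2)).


g(2) = 6
f(6) = 2*(6)^2 + 3 = 75

75


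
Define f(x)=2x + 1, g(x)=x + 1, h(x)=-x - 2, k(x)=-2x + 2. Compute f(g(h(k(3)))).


k(3) = -4
h(-4) = 2
g(2) = 3
f(3) = 7

7


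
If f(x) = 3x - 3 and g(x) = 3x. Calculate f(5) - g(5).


f(5) = 12
g(5) = 15
Difference = -3

-3


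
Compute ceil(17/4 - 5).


17/4 = 4.25
4.25 - 5 = -0.75
ceil(-0.75) = 0

0


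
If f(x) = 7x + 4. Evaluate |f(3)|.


f(3) = 25
|25| = 25

25


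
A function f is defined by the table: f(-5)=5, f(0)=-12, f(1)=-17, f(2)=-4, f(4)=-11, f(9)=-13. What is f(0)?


-12


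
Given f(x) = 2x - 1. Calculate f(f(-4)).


f(-4) = -9
f(-9) = -19

-19


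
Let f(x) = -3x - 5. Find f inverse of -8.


Solve -3x - 5 = -8
x = (-8 + 5) / (-3) = 1

1


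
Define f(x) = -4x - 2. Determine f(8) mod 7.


1


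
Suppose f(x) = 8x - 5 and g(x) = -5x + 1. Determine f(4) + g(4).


f(4) = 27
g(4) = -19
Sum = 8

8


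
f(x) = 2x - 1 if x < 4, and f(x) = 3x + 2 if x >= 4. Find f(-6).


-6 satisfies x < 4
f(-6) = -13

-13


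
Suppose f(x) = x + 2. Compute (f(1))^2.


9


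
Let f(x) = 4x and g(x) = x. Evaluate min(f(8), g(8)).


f(8) = 32
g(8) = 8
min = 8

8


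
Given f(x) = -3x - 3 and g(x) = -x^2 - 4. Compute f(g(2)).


21


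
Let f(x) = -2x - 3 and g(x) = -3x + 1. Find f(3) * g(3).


f(3) = -9
g(3) = -8
Product = 72

72


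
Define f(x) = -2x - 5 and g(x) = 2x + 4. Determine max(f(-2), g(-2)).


f(-2) = -1
g(-2) = 0
max = 0

0


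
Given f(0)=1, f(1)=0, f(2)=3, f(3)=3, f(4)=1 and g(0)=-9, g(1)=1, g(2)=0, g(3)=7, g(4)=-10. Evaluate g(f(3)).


f(3) = 3
g(3) = 7

7


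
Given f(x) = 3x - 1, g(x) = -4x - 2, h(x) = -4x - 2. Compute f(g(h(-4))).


-175


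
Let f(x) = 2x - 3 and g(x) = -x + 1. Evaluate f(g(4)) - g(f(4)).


f(g(4)) = -9
g(f(4)) = -4
Difference = -5

-5


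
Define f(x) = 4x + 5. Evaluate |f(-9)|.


f(-9) = -31
|-31| = 31

31


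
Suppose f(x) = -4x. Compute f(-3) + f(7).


-16


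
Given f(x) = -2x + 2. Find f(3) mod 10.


f(3) = -4
-4 mod 10 = 6

6


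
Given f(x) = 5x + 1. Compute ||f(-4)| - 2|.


f(-4) = -19
|-19| = 19
|19 - 2| = 17

17


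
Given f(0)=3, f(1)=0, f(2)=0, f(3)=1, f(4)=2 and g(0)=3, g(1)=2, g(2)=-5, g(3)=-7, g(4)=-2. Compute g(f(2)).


3


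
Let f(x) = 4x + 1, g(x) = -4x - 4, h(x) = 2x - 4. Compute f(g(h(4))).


h(4) = 4
g(4) = -20
f(-20) = -79

-79


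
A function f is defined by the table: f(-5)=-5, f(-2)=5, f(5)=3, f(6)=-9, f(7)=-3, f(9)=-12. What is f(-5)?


-5


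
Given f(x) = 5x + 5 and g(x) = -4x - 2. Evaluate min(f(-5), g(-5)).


f(-5) = -20
g(-5) = 18
min = -20

-20


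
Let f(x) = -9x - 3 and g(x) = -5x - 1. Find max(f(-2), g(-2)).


15


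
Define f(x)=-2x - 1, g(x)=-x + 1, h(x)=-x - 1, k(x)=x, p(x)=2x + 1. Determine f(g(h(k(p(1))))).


p(1) = 3
k(3) = 3
h(3) = -4
g(-4) = 5
f(5) = -11

-11


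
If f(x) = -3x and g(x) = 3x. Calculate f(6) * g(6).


f(6) = -18
g(6) = 18
Product = -324

-324


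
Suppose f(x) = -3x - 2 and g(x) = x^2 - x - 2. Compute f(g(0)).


4


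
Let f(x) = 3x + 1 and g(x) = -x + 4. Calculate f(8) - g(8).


f(8) = 25
g(8) = -4
Difference = 29

29


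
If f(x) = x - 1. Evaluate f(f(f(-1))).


f(-1) = -2
f(-2) = -3
f(-3) = -4

-4


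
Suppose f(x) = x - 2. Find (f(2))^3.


f(2) = 0
(0)^3 = 0

0


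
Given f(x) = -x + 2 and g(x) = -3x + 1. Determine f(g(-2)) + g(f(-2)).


f(g(-2)) = -5
g(f(-2)) = -11
Sum = -16

-16


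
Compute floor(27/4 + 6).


27/4 = 6.75
6.75 + 6 = 12.75
floor(12.75) = 12

12


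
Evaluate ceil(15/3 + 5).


15/3 = 5
5 + 5 = 10
ceil(10) = 10

10
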